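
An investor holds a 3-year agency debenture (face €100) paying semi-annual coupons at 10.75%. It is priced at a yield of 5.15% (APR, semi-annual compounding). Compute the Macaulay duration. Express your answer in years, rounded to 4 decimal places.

2.6706 years

Periodic yield y = 0.02575. Discount each cash flow and weight by its period:
  t   CF        PV=CF/(1+0.02575)^t    t·PV
  1        5.375         5.2401         5.2401
  2        5.375         5.1085        10.2170
  3        5.375         4.9803        14.9408
  4        5.375         4.8553        19.4210
  5        5.375         4.7334        23.6669
  6      105.375        90.4666       542.7998
  Σ                    115.3841       616.2857
Price P = Σ PV = 115.3841.
Macaulay duration = Σ(t·PV) / P = 616.2857 / 115.3841 = 5.34116 half-year periods.
In years: 5.34116 / 2 = 2.67058 years.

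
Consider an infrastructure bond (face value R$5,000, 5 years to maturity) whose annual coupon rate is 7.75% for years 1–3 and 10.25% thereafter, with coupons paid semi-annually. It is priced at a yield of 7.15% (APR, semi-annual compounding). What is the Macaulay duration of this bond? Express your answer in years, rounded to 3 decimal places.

4.249 years

Periodic yield y = 0.03575. Discount each cash flow and weight by its period:
  t   CF        PV=CF/(1+0.03575)^t    t·PV
  1       193.75       187.0625       187.0625
  2       193.75       180.6059       361.2117
  3       193.75       174.3721       523.1162
  4       193.75       168.3534       673.4137
  5       193.75       162.5425       812.7126
  6       193.75       156.9322       941.5932
  7       256.25       200.3915     1,402.7404
  8       256.25       193.4748     1,547.7982
  9       256.25       186.7968     1,681.1711
  10    5,256.25     3,699.3600    36,993.5998
  Σ                  5,309.8916    45,124.4193
Price P = Σ PV = 5,309.8916.
Macaulay duration = Σ(t·PV) / P = 45,124.4193 / 5,309.8916 = 8.49818 half-year periods.
In years: 8.49818 / 2 = 4.24909 years.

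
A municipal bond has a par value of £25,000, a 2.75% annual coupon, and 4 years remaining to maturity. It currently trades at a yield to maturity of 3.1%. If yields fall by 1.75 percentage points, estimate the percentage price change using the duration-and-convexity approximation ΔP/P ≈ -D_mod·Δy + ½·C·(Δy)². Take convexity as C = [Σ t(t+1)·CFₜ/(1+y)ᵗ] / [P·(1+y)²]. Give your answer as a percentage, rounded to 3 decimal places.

+6.793%

With y = 0.031:
  t   CF        PV=CF/(1+0.031)^t    t·PV        t(t+1)·PV
  1       687.50       666.8283       666.8283       1,333.6566
  2       687.50       646.7782     1,293.5564       3,880.6692
  3       687.50       627.3309     1,881.9928       7,527.9713
  4    25,687.50    22,734.5927    90,938.3708     454,691.8540
  Σ                 24,675.5302    94,780.7483     467,434.1511
P = 24,675.5302; D_Mac = 3.84108 yrs; D_mod = 3.72559 yrs; C = 17.82119.
Duration effect: -3.72559 × (-0.0175) = +0.065198
Convexity effect: 0.5 × 17.82119 × (-0.0175)² = +0.0027289
ΔP/P ≈ +0.065198 + 0.0027289 = +0.067927 = +6.7927%.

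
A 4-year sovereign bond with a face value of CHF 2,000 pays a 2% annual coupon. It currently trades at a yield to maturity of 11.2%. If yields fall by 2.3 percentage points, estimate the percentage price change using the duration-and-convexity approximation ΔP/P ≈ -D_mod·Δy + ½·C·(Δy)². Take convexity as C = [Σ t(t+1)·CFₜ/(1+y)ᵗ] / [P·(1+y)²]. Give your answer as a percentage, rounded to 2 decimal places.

+8.39%

With y = 0.112:
  t   CF        PV=CF/(1+0.112)^t    t·PV        t(t+1)·PV
  1        40.00        35.9712        35.9712          71.9424
  2        40.00        32.3482        64.6964         194.0893
  3        40.00        29.0901        87.2704         349.0815
  4     2,040.00     1,334.1695     5,336.6781      26,683.3906
  Σ                  1,431.5791     5,524.6162      27,298.5039
P = 1,431.5791; D_Mac = 3.85911 yrs; D_mod = 3.47042 yrs; C = 15.42105.
Duration effect: -3.47042 × (-0.023) = +0.079820
Convexity effect: 0.5 × 15.42105 × (-0.023)² = +0.0040789
ΔP/P ≈ +0.079820 + 0.0040789 = +0.083899 = +8.3899%.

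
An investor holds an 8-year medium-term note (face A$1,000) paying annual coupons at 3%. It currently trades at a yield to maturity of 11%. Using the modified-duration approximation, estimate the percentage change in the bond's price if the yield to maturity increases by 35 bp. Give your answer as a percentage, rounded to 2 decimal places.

-2.19%

Periodic yield y = 0.11. Modified duration first:
  t   CF        PV=CF/(1+0.11)^t    t·PV
  1        30.00        27.0270        27.0270
  2        30.00        24.3487        48.6973
  3        30.00        21.9357        65.8072
  4        30.00        19.7619        79.0477
  5        30.00        17.8035        89.0177
  6        30.00        16.0392        96.2354
  7        30.00        14.4498       101.1483
  8     1,030.00       446.9443     3,575.5543
  Σ                    588.3102     4,082.5350
P = 588.3102; D_Mac = 6.93943 yrs; D_mod = 6.93943/(1+0.11) = 6.25174 yrs.
ΔP/P ≈ -D_mod · Δy = -6.25174 × (+0.0035) = -0.021881 = -2.1881%.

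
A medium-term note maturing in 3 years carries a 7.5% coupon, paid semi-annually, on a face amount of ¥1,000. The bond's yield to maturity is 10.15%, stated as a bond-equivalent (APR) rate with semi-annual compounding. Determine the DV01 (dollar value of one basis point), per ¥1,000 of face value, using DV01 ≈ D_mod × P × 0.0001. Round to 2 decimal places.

¥0.24

Periodic yield y = 0.05075.
  t   CF        PV=CF/(1+0.05075)^t    t·PV
  1        37.50        35.6888        35.6888
  2        37.50        33.9651        67.9301
  3        37.50        32.3246        96.9738
  4        37.50        30.7634       123.0534
  5        37.50        29.2775       146.3876
  6     1,037.50       770.8888     4,625.3326
  Σ                    932.9081     5,095.3663
P = 932.9081; D_Mac = 5.46181 half-year periods = 2.73090 yrs; D_mod = 2.59901 yrs.
DV01 ≈ 2.59901 × 932.9081 × 0.0001 = 0.242463.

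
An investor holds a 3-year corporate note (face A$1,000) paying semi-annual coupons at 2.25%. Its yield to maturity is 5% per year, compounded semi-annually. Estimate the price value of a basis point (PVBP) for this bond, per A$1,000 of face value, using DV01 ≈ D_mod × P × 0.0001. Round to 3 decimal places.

A$0.263

Periodic yield y = 0.025.
  t   CF        PV=CF/(1+0.025)^t    t·PV
  1        11.25        10.9756        10.9756
  2        11.25        10.7079        21.4158
  3        11.25        10.4467        31.3402
  4        11.25        10.1919        40.7678
  5        11.25         9.9434        49.7168
  6     1,011.25       871.9977     5,231.9862
  Σ                    924.2633     5,386.2025
P = 924.2633; D_Mac = 5.82756 half-year periods = 2.91378 yrs; D_mod = 2.84271 yrs.
DV01 ≈ 2.84271 × 924.2633 × 0.0001 = 0.262742.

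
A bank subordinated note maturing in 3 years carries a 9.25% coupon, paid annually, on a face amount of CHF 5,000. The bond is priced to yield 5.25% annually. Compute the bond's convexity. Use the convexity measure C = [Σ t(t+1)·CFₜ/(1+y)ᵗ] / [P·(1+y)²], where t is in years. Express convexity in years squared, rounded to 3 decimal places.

9.709

With y = 0.0525:
  t   CF        PV=CF/(1+0.0525)^t    t·PV        t(t+1)·PV
  1       462.50       439.4299       439.4299         878.8599
  2       462.50       417.5106       835.0212       2,505.0637
  3     5,462.50     4,685.1677    14,055.5030      56,222.0119
  Σ                  5,542.1082    15,329.9541      59,605.9355
P = 5,542.1082.
Convexity = Σ t(t+1)·PV / [P·(1+y)²] = 59,605.9355 / (5,542.1082 × 1.107756) = 9.70891.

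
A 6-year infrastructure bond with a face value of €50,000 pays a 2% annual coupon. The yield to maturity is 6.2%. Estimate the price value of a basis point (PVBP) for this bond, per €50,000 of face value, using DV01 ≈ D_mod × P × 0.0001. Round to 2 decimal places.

Periodic yield y = 0.062.
  t   CF        PV=CF/(1+0.062)^t    t·PV
  1     1,000.00       941.6196       941.6196
  2     1,000.00       886.6474     1,773.2949
  3     1,000.00       834.8846     2,504.6538
  4     1,000.00       786.1437     3,144.5748
  5     1,000.00       740.2483     3,701.2415
  6    51,000.00    35,548.6470   213,291.8819
  Σ                 39,738.1906   225,357.2664
P = 39,738.1906; D_Mac = 5.67105 yrs; D_mod = 5.33997 yrs.
DV01 ≈ 5.33997 × 39,738.1906 × 0.0001 = 21.220082.

€21.22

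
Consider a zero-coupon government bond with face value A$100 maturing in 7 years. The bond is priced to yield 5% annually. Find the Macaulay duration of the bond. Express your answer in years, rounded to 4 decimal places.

A zero-coupon bond has a single cash flow at maturity, so its Macaulay duration equals its maturity: 7 years.

7.0000 years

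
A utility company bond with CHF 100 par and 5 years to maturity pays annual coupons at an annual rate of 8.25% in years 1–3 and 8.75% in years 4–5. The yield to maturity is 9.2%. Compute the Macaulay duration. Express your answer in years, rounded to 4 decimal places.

4.2804 years

Periodic yield y = 0.092. Discount each cash flow and weight by its year:
  t   CF        PV=CF/(1+0.092)^t    t·PV
  1         8.25         7.5549         7.5549
  2         8.25         6.9184        13.8369
  3         8.25         6.3356        19.0067
  4         8.75         6.1534        24.6137
  5       108.75        70.0352       350.1758
  Σ                     96.9976       415.1881
Price P = Σ PV = 96.9976.
Macaulay duration = Σ(t·PV) / P = 415.1881 / 96.9976 = 4.28040 years.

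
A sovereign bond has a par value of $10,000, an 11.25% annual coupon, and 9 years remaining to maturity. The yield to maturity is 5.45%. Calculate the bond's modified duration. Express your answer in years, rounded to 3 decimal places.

Periodic yield y = 0.0545. First find Macaulay duration:
  t   CF        PV=CF/(1+0.0545)^t    t·PV
  1     1,125.00     1,066.8563     1,066.8563
  2     1,125.00     1,011.7177     2,023.4354
  3     1,125.00       959.4288     2,878.2865
  4     1,125.00       909.8424     3,639.3697
  5     1,125.00       862.8188     4,314.0940
  6     1,125.00       818.2255     4,909.3531
  7     1,125.00       775.9370     5,431.5587
  8     1,125.00       735.8340     5,886.6720
  9    11,125.00     6,900.5032    62,104.5290
  Σ                 14,041.1638    92,254.1548
P = 14,041.1638; Macaulay duration = 92,254.1548 / 14,041.1638 = 6.57026 years.
Modified duration = D_Mac / (1 + y) = 6.57026 / 1.0545 = 6.23069 years.

6.231 years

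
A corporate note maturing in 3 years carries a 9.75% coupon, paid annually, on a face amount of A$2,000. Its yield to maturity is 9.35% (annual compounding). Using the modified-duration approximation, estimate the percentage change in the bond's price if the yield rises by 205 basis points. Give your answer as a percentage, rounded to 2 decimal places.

Periodic yield y = 0.0935. Modified duration first:
  t   CF        PV=CF/(1+0.0935)^t    t·PV
  1       195.00       178.3265       178.3265
  2       195.00       163.0786       326.1572
  3     2,195.00     1,678.7196     5,036.1588
  Σ                  2,020.1247     5,540.6425
P = 2,020.1247; D_Mac = 2.74272 yrs; D_mod = 2.74272/(1+0.0935) = 2.50821 yrs.
ΔP/P ≈ -D_mod · Δy = -2.50821 × (+0.0205) = -0.051418 = -5.1418%.

-5.14%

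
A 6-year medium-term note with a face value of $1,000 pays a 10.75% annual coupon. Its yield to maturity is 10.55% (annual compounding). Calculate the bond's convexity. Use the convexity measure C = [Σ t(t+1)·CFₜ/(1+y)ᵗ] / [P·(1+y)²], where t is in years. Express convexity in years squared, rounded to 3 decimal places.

24.787

With y = 0.1055:
  t   CF        PV=CF/(1+0.1055)^t    t·PV        t(t+1)·PV
  1       107.50        97.2411        97.2411         194.4821
  2       107.50        87.9612       175.9223         527.7670
  3       107.50        79.5669       238.7006         954.8023
  4       107.50        71.9736       287.8946       1,439.4728
  5       107.50        65.1051       325.5253       1,953.1517
  6     1,107.50       606.7241     3,640.3447      25,482.4126
  Σ                  1,008.5719     4,765.6285      30,552.0886
P = 1,008.5719.
Convexity = Σ t(t+1)·PV / [P·(1+y)²] = 30,552.0886 / (1,008.5719 × 1.222130) = 24.78658.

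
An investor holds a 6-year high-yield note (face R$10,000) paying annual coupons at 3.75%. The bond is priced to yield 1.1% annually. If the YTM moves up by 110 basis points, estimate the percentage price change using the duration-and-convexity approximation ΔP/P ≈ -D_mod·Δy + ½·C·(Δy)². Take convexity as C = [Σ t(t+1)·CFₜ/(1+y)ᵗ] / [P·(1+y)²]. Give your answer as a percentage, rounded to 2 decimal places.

With y = 0.011:
  t   CF        PV=CF/(1+0.011)^t    t·PV        t(t+1)·PV
  1       375.00       370.9199       370.9199         741.8398
  2       375.00       366.8842       733.7683       2,201.3049
  3       375.00       362.8923     1,088.6770       4,354.7081
  4       375.00       358.9440     1,435.7758       7,178.8791
  5       375.00       355.0385     1,775.1927      10,651.1560
  6    10,375.00     9,715.8583    58,295.1497     408,066.0482
  Σ                 11,530.5372    63,699.4834     433,193.9361
P = 11,530.5372; D_Mac = 5.52442 yrs; D_mod = 5.46431 yrs; C = 36.75619.
Duration effect: -5.46431 × (+0.011) = -0.060107
Convexity effect: 0.5 × 36.75619 × (0.011)² = +0.0022237
ΔP/P ≈ -0.060107 + 0.0022237 = -0.057884 = -5.7884%.

-5.79%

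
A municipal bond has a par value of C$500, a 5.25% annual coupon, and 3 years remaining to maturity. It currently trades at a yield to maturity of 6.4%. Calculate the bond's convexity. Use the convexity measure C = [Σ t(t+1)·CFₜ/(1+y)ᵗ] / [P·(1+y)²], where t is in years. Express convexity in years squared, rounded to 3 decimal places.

9.897

With y = 0.064:
  t   CF        PV=CF/(1+0.064)^t    t·PV        t(t+1)·PV
  1        26.25        24.6711        24.6711          49.3421
  2        26.25        23.1871        46.3742         139.1225
  3       526.25       436.8851     1,310.6553       5,242.6211
  Σ                    484.7432     1,381.7005       5,431.0857
P = 484.7432.
Convexity = Σ t(t+1)·PV / [P·(1+y)²] = 5,431.0857 / (484.7432 × 1.132096) = 9.89673.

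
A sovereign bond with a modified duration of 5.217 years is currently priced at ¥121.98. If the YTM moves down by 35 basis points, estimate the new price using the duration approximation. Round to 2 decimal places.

Duration approximation: ΔP/P ≈ -D_mod · Δy = -5.217 × (-0.0035) = +0.0182595.
New price ≈ 121.98 × (1 + 0.0182595) = 124.20729381.

¥124.21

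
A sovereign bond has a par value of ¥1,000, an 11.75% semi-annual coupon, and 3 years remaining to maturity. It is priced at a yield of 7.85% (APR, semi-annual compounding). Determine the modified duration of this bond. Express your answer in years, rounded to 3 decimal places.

Periodic yield y = 0.03925. First find Macaulay duration:
  t   CF        PV=CF/(1+0.03925)^t    t·PV
  1        58.75        56.5312        56.5312
  2        58.75        54.3961       108.7922
  3        58.75        52.3417       157.0251
  4        58.75        50.3649       201.4595
  5        58.75        48.4627       242.3136
  6     1,058.75       840.3752     5,042.2512
  Σ                  1,102.4717     5,808.3726
P = 1,102.4717; Macaulay duration = 5,808.3726 / 1,102.4717 = 5.26850 half-year periods = 2.63425 years.
Modified duration = D_Mac / (1 + y) = 2.63425 / 1.03925 = 2.53476 years.

2.535 years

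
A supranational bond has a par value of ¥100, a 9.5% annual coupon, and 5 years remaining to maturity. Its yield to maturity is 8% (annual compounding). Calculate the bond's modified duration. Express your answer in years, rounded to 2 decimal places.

Periodic yield y = 0.08. First find Macaulay duration:
  t   CF        PV=CF/(1+0.08)^t    t·PV
  1         9.50         8.7963         8.7963
  2         9.50         8.1447        16.2894
  3         9.50         7.5414        22.6242
  4         9.50         6.9828        27.9311
  5       109.50        74.5239       372.6193
  Σ                    105.9891       448.2604
P = 105.9891; Macaulay duration = 448.2604 / 105.9891 = 4.22931 years.
Modified duration = D_Mac / (1 + y) = 4.22931 / 1.08 = 3.91603 years.

3.92 years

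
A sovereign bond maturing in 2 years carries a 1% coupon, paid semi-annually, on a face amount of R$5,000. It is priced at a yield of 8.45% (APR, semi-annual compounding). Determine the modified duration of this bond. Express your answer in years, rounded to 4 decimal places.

1.9034 years

Periodic yield y = 0.04225. First find Macaulay duration:
  t   CF        PV=CF/(1+0.04225)^t    t·PV
  1        25.00        23.9866        23.9866
  2        25.00        23.0142        46.0284
  3        25.00        22.0813        66.2438
  4     5,025.00     4,258.4196    17,033.6784
  Σ                  4,327.5017    17,169.9372
P = 4,327.5017; Macaulay duration = 17,169.9372 / 4,327.5017 = 3.96763 half-year periods = 1.98382 years.
Modified duration = D_Mac / (1 + y) = 1.98382 / 1.04225 = 1.90340 years.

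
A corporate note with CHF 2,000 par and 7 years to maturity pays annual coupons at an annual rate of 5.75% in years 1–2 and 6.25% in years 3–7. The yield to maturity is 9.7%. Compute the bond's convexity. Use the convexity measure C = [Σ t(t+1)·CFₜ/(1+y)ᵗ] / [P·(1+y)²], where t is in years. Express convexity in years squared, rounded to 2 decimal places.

With y = 0.097:
  t   CF        PV=CF/(1+0.097)^t    t·PV        t(t+1)·PV
  1       115.00       104.8314       104.8314         209.6627
  2       115.00        95.5619       191.1237         573.3711
  3       125.00        94.6870       284.0609       1,136.2434
  4       125.00        86.3144       345.2578       1,726.2890
  5       125.00        78.6823       393.4113       2,360.4681
  6       125.00        71.7249       430.3497       3,012.4479
  7     2,125.00     1,111.5079     7,780.5551      62,244.4406
  Σ                  1,643.3097     9,529.5898      71,262.9228
P = 1,643.3097.
Convexity = Σ t(t+1)·PV / [P·(1+y)²] = 71,262.9228 / (1,643.3097 × 1.203409) = 36.03553.

36.04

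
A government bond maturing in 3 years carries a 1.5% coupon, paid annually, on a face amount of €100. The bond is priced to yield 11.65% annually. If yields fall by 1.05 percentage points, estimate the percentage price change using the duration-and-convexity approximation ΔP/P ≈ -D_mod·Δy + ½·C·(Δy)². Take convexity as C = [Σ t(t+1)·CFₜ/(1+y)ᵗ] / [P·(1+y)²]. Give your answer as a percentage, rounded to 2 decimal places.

With y = 0.1165:
  t   CF        PV=CF/(1+0.1165)^t    t·PV        t(t+1)·PV
  1         1.50         1.3435         1.3435           2.6870
  2         1.50         1.2033         2.4066           7.2198
  3       101.50        72.9273       218.7818         875.1270
  Σ                     75.4740       222.5318         885.0338
P = 75.4740; D_Mac = 2.94846 yrs; D_mod = 2.64080 yrs; C = 9.40686.
Duration effect: -2.64080 × (-0.0105) = +0.027728
Convexity effect: 0.5 × 9.40686 × (-0.0105)² = +0.0005186
ΔP/P ≈ +0.027728 + 0.0005186 = +0.028247 = +2.8247%.

+2.82%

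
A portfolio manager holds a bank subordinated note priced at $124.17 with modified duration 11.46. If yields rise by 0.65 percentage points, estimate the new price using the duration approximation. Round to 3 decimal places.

$114.921

Duration approximation: ΔP/P ≈ -D_mod · Δy = -11.46 × (+0.0065) = -0.074490.
New price ≈ 124.17 × (1 - 0.074490) = 114.9205767.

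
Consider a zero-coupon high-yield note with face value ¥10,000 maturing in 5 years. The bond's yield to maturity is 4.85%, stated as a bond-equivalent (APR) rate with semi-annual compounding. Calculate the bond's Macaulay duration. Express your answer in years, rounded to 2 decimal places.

A zero-coupon bond has a single cash flow at maturity, so its Macaulay duration equals its maturity: 5 years.
(Equivalently: 10 semi-annual periods ÷ 2 = 5 years.)

5.00 years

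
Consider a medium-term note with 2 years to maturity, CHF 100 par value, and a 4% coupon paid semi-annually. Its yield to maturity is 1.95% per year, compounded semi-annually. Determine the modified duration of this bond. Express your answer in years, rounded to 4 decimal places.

1.9245 years

Periodic yield y = 0.00975. First find Macaulay duration:
  t   CF        PV=CF/(1+0.00975)^t    t·PV
  1         2.00         1.9807         1.9807
  2         2.00         1.9616         3.9231
  3         2.00         1.9426         5.8279
  4       102.00        98.1171       392.4684
  Σ                    104.0020       404.2001
P = 104.0020; Macaulay duration = 404.2001 / 104.0020 = 3.88647 half-year periods = 1.94323 years.
Modified duration = D_Mac / (1 + y) = 1.94323 / 1.00975 = 1.92447 years.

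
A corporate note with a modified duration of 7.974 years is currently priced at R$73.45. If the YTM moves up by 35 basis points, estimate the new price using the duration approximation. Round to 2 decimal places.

R$71.40

Duration approximation: ΔP/P ≈ -D_mod · Δy = -7.974 × (+0.0035) = -0.027909.
New price ≈ 73.45 × (1 - 0.027909) = 71.40008395.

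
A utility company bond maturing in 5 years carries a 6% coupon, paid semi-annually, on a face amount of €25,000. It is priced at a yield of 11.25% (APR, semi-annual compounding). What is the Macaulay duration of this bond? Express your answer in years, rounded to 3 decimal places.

4.308 years

Periodic yield y = 0.05625. Discount each cash flow and weight by its period:
  t   CF        PV=CF/(1+0.05625)^t    t·PV
  1       750.00       710.0592       710.0592
  2       750.00       672.2454     1,344.4907
  3       750.00       636.4453     1,909.3360
  4       750.00       602.5518     2,410.2071
  5       750.00       570.4632     2,852.3161
  6       750.00       540.0835     3,240.5012
  7       750.00       511.3217     3,579.2518
  8       750.00       484.0915     3,872.7323
  9       750.00       458.3115     4,124.8036
  10   25,750.00    14,897.3840   148,973.8405
  Σ                 20,082.9572   173,017.5384
Price P = Σ PV = 20,082.9572.
Macaulay duration = Σ(t·PV) / P = 173,017.5384 / 20,082.9572 = 8.61514 half-year periods.
In years: 8.61514 / 2 = 4.30757 years.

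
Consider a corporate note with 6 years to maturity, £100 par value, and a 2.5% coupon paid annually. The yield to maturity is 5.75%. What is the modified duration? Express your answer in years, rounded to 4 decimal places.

Periodic yield y = 0.0575. First find Macaulay duration:
  t   CF        PV=CF/(1+0.0575)^t    t·PV
  1         2.50         2.3641         2.3641
  2         2.50         2.2355         4.4710
  3         2.50         2.1140         6.3419
  4         2.50         1.9990         7.9961
  5         2.50         1.8903         9.4517
  6       102.50        73.2895       439.7368
  Σ                     83.8924       470.3616
P = 83.8924; Macaulay duration = 470.3616 / 83.8924 = 5.60673 years.
Modified duration = D_Mac / (1 + y) = 5.60673 / 1.0575 = 5.30187 years.

5.3019 years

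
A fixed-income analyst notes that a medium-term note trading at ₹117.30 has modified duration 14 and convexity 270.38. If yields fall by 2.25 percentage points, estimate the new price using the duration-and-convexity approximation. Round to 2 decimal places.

₹162.28

Duration effect: -D_mod·Δy = -14 × (-0.0225) = +0.315000
Convexity effect: ½·C·(Δy)² = 0.5 × 270.38 × (-0.0225)² = +0.0684399375
ΔP/P ≈ +0.315000 + 0.0684399375 = +0.3834399375
New price ≈ 117.30 × (1 + 0.3834399375) = 162.27750466875.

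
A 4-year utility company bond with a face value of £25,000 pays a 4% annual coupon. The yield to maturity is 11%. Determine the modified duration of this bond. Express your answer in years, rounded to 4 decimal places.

3.3708 years

Periodic yield y = 0.11. First find Macaulay duration:
  t   CF        PV=CF/(1+0.11)^t    t·PV
  1     1,000.00       900.9009       900.9009
  2     1,000.00       811.6224     1,623.2449
  3     1,000.00       731.1914     2,193.5741
  4    26,000.00    17,127.0053    68,508.0213
  Σ                 19,570.7200    73,225.7412
P = 19,570.7200; Macaulay duration = 73,225.7412 / 19,570.7200 = 3.74160 years.
Modified duration = D_Mac / (1 + y) = 3.74160 / 1.11 = 3.37081 years.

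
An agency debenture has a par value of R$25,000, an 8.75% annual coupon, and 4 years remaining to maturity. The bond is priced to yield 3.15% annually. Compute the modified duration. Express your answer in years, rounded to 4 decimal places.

Periodic yield y = 0.0315. First find Macaulay duration:
  t   CF        PV=CF/(1+0.0315)^t    t·PV
  1     2,187.50     2,120.6980     2,120.6980
  2     2,187.50     2,055.9360     4,111.8721
  3     2,187.50     1,993.1517     5,979.4552
  4    27,187.50    24,015.5394    96,062.1575
  Σ                 30,185.3252   108,274.1828
P = 30,185.3252; Macaulay duration = 108,274.1828 / 30,185.3252 = 3.58698 years.
Modified duration = D_Mac / (1 + y) = 3.58698 / 1.0315 = 3.47744 years.

3.4774 years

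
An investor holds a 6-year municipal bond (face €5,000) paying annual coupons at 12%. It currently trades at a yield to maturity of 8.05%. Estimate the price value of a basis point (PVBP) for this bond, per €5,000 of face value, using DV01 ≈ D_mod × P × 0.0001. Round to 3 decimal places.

Periodic yield y = 0.0805.
  t   CF        PV=CF/(1+0.0805)^t    t·PV
  1       600.00       555.2985       555.2985
  2       600.00       513.9273     1,027.8546
  3       600.00       475.6384     1,426.9153
  4       600.00       440.2022     1,760.8086
  5       600.00       407.4060     2,037.0299
  6     5,600.00     3,519.1631    21,114.9788
  Σ                  5,911.6355    27,922.8857
P = 5,911.6355; D_Mac = 4.72338 yrs; D_mod = 4.37147 yrs.
DV01 ≈ 4.37147 × 5,911.6355 × 0.0001 = 2.584256.

€2.584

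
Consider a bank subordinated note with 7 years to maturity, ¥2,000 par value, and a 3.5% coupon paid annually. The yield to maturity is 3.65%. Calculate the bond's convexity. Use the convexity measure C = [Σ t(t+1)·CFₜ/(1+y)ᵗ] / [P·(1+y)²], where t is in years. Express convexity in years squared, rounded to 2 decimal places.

With y = 0.0365:
  t   CF        PV=CF/(1+0.0365)^t    t·PV        t(t+1)·PV
  1        70.00        67.5350        67.5350         135.0699
  2        70.00        65.1568       130.3135         390.9405
  3        70.00        62.8623       188.5868         754.3473
  4        70.00        60.6486       242.5944       1,212.9721
  5        70.00        58.5129       292.5644       1,755.3865
  6        70.00        56.4524       338.7142       2,370.9997
  7     2,070.00     1,610.5907    11,274.1352      90,193.0820
  Σ                  1,981.7586    12,534.4436      96,812.7981
P = 1,981.7586.
Convexity = Σ t(t+1)·PV / [P·(1+y)²] = 96,812.7981 / (1,981.7586 × 1.074332) = 45.47193.

45.47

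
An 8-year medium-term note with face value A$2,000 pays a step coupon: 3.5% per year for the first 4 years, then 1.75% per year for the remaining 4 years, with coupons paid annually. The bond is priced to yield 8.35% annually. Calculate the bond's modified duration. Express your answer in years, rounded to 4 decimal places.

6.4231 years

Periodic yield y = 0.0835. First find Macaulay duration:
  t   CF        PV=CF/(1+0.0835)^t    t·PV
  1        70.00        64.6054        64.6054
  2        70.00        59.6266       119.2532
  3        70.00        55.0315       165.0945
  4        70.00        50.7905       203.1619
  5        35.00        23.4382       117.1908
  6        35.00        21.6319       129.7914
  7        35.00        19.9648       139.7538
  8     2,035.00     1,071.3542     8,570.8338
  Σ                  1,366.4432     9,509.6849
P = 1,366.4432; Macaulay duration = 9,509.6849 / 1,366.4432 = 6.95944 years.
Modified duration = D_Mac / (1 + y) = 6.95944 / 1.0835 = 6.42311 years.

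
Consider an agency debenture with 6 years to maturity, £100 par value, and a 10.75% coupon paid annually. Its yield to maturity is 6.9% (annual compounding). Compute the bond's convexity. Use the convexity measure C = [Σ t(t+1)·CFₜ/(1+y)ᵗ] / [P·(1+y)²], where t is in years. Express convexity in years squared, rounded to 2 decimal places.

27.31

With y = 0.069:
  t   CF        PV=CF/(1+0.069)^t    t·PV        t(t+1)·PV
  1        10.75        10.0561        10.0561          20.1123
  2        10.75         9.4070        18.8141          56.4422
  3        10.75         8.7999        26.3996         105.5982
  4        10.75         8.2319        32.9274         164.6371
  5        10.75         7.7005        38.5026         231.0155
  6       110.75        74.2126       445.2755       3,116.9282
  Σ                    118.4080       571.9752       3,694.7335
P = 118.4080.
Convexity = Σ t(t+1)·PV / [P·(1+y)²] = 3,694.7335 / (118.4080 × 1.142761) = 27.30529.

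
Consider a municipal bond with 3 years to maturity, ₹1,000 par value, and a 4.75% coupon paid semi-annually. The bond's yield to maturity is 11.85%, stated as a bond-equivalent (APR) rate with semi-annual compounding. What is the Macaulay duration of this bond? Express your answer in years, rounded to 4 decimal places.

Periodic yield y = 0.05925. Discount each cash flow and weight by its period:
  t   CF        PV=CF/(1+0.05925)^t    t·PV
  1        23.75        22.4215        22.4215
  2        23.75        21.1674        42.3347
  3        23.75        19.9833        59.9500
  4        23.75        18.8656        75.4622
  5        23.75        17.8103        89.0515
  6     1,023.75       724.7748     4,348.6487
  Σ                    825.0229     4,637.8688
Price P = Σ PV = 825.0229.
Macaulay duration = Σ(t·PV) / P = 4,637.8688 / 825.0229 = 5.62150 half-year periods.
In years: 5.62150 / 2 = 2.81075 years.

2.8108 years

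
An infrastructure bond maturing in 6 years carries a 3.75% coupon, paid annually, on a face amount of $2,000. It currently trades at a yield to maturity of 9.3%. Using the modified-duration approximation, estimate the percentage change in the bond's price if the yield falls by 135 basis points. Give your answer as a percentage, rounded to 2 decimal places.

+6.66%

Periodic yield y = 0.093. Modified duration first:
  t   CF        PV=CF/(1+0.093)^t    t·PV
  1        75.00        68.6185        68.6185
  2        75.00        62.7799       125.5599
  3        75.00        57.4382       172.3146
  4        75.00        52.5510       210.2038
  5        75.00        48.0796       240.3978
  6     2,075.00     1,217.0184     7,302.1101
  Σ                  1,506.4855     8,119.2047
P = 1,506.4855; D_Mac = 5.38950 yrs; D_mod = 5.38950/(1+0.093) = 4.93092 yrs.
ΔP/P ≈ -D_mod · Δy = -4.93092 × (-0.0135) = +0.066567 = +6.6567%.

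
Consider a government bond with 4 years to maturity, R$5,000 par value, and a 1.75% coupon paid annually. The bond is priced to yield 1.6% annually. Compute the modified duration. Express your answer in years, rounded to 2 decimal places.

Periodic yield y = 0.016. First find Macaulay duration:
  t   CF        PV=CF/(1+0.016)^t    t·PV
  1        87.50        86.1220        86.1220
  2        87.50        84.7658       169.5316
  3        87.50        83.4309       250.2927
  4     5,087.50     4,774.5186    19,098.0744
  Σ                  5,028.8374    19,604.0208
P = 5,028.8374; Macaulay duration = 19,604.0208 / 5,028.8374 = 3.89832 years.
Modified duration = D_Mac / (1 + y) = 3.89832 / 1.016 = 3.83693 years.

3.84 years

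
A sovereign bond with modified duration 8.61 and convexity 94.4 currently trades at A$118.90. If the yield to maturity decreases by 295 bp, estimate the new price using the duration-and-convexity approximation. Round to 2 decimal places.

Duration effect: -D_mod·Δy = -8.61 × (-0.0295) = +0.253995
Convexity effect: ½·C·(Δy)² = 0.5 × 94.4 × (-0.0295)² = +0.0410758
ΔP/P ≈ +0.253995 + 0.0410758 = +0.2950708
New price ≈ 118.90 × (1 + 0.2950708) = 153.98391812.

A$153.98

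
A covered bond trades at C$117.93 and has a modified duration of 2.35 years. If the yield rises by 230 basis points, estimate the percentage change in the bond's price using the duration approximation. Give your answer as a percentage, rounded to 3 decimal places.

-5.405%

Duration approximation: ΔP/P ≈ -D_mod · Δy = -2.35 × (+0.023) = -0.054050.
As a percentage: -5.4050%.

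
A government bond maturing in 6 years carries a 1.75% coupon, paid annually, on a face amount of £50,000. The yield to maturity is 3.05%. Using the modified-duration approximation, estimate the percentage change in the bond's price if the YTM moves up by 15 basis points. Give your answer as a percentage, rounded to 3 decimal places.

-0.835%

Periodic yield y = 0.0305. Modified duration first:
  t   CF        PV=CF/(1+0.0305)^t    t·PV
  1       875.00       849.1024       849.1024
  2       875.00       823.9713     1,647.9425
  3       875.00       799.5839     2,398.7518
  4       875.00       775.9184     3,103.6737
  5       875.00       752.9534     3,764.7668
  6    50,875.00    42,483.1240   254,898.7442
  Σ                 46,484.6534   266,662.9815
P = 46,484.6534; D_Mac = 5.73658 yrs; D_mod = 5.73658/(1+0.0305) = 5.56679 yrs.
ΔP/P ≈ -D_mod · Δy = -5.56679 × (+0.0015) = -0.008350 = -0.8350%.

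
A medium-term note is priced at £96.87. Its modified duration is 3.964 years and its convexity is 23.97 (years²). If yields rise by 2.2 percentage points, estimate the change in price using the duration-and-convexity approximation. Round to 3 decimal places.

-£7.886

Duration effect: -D_mod·Δy = -3.964 × (+0.022) = -0.087208
Convexity effect: ½·C·(Δy)² = 0.5 × 23.97 × (0.022)² = +0.00580074
ΔP/P ≈ -0.087208 + 0.00580074 = -0.08140726
ΔP ≈ 96.87 × (-0.08140726) = -7.8859212762.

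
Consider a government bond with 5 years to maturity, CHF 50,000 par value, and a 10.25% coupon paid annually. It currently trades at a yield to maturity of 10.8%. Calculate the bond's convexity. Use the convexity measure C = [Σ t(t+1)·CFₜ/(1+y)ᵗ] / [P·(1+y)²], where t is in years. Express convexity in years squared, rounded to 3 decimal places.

18.923

With y = 0.108:
  t   CF        PV=CF/(1+0.108)^t    t·PV        t(t+1)·PV
  1     5,125.00     4,625.4513     4,625.4513       9,250.9025
  2     5,125.00     4,174.5950     8,349.1900      25,047.5700
  3     5,125.00     3,767.6850    11,303.0551      45,212.2203
  4     5,125.00     3,400.4377    13,601.7510      68,008.7549
  5    55,125.00    33,010.3250   165,051.6251     990,309.7508
  Σ                 48,978.4941   202,931.0724   1,137,829.1985
P = 48,978.4941.
Convexity = Σ t(t+1)·PV / [P·(1+y)²] = 1,137,829.1985 / (48,978.4941 × 1.227664) = 18.92309.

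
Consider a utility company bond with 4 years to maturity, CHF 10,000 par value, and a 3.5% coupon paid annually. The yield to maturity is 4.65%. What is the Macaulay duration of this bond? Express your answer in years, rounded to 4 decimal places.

Periodic yield y = 0.0465. Discount each cash flow and weight by its year:
  t   CF        PV=CF/(1+0.0465)^t    t·PV
  1       350.00       334.4482       334.4482
  2       350.00       319.5873       639.1747
  3       350.00       305.3869       916.1606
  4    10,350.00     8,629.4560    34,517.8240
  Σ                  9,588.8784    36,407.6075
Price P = Σ PV = 9,588.8784.
Macaulay duration = Σ(t·PV) / P = 36,407.6075 / 9,588.8784 = 3.79686 years.

3.7969 years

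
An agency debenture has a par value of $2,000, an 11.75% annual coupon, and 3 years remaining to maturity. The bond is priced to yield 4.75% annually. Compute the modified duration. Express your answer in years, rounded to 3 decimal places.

2.598 years

Periodic yield y = 0.0475. First find Macaulay duration:
  t   CF        PV=CF/(1+0.0475)^t    t·PV
  1       235.00       224.3437       224.3437
  2       235.00       214.1706       428.3411
  3     2,235.00     1,944.5335     5,833.6005
  Σ                  2,383.0478     6,486.2854
P = 2,383.0478; Macaulay duration = 6,486.2854 / 2,383.0478 = 2.72184 years.
Modified duration = D_Mac / (1 + y) = 2.72184 / 1.0475 = 2.59842 years.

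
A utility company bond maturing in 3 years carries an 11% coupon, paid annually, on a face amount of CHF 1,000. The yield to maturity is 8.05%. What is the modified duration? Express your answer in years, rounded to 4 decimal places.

Periodic yield y = 0.0805. First find Macaulay duration:
  t   CF        PV=CF/(1+0.0805)^t    t·PV
  1       110.00       101.8047       101.8047
  2       110.00        94.2200       188.4400
  3     1,110.00       879.9311     2,639.7933
  Σ                  1,075.9558     2,930.0380
P = 1,075.9558; Macaulay duration = 2,930.0380 / 1,075.9558 = 2.72320 years.
Modified duration = D_Mac / (1 + y) = 2.72320 / 1.0805 = 2.52031 years.

2.5203 years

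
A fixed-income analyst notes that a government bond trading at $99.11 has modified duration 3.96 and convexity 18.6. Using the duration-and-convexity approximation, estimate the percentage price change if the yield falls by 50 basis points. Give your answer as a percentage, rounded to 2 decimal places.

+2.00%

Duration effect: -D_mod·Δy = -3.96 × (-0.005) = +0.019800
Convexity effect: ½·C·(Δy)² = 0.5 × 18.6 × (-0.005)² = +0.0002325
ΔP/P ≈ +0.019800 + 0.0002325 = +0.0200325
= +2.00325%.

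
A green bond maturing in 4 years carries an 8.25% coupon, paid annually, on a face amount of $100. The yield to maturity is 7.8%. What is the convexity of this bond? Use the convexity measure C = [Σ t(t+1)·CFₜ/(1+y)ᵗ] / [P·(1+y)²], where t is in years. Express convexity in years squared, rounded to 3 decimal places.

With y = 0.078:
  t   CF        PV=CF/(1+0.078)^t    t·PV        t(t+1)·PV
  1         8.25         7.6531         7.6531          15.3061
  2         8.25         7.0993        14.1986          42.5959
  3         8.25         6.5856        19.7569          79.0276
  4       108.25        80.1591       320.6364       1,603.1821
  Σ                    101.4971       362.2450       1,740.1117
P = 101.4971.
Convexity = Σ t(t+1)·PV / [P·(1+y)²] = 1,740.1117 / (101.4971 × 1.162084) = 14.75319.

14.753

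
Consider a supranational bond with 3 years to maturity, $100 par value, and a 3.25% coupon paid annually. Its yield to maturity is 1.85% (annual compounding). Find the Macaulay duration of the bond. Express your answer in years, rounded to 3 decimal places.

2.909 years

Periodic yield y = 0.0185. Discount each cash flow and weight by its year:
  t   CF        PV=CF/(1+0.0185)^t    t·PV
  1         3.25         3.1910         3.1910
  2         3.25         3.1330         6.2660
  3       103.25        97.7253       293.1759
  Σ                    104.0493       302.6328
Price P = Σ PV = 104.0493.
Macaulay duration = Σ(t·PV) / P = 302.6328 / 104.0493 = 2.90855 years.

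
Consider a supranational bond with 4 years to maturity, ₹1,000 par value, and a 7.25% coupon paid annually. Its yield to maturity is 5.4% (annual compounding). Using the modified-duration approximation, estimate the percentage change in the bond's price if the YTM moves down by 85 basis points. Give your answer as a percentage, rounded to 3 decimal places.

Periodic yield y = 0.054. Modified duration first:
  t   CF        PV=CF/(1+0.054)^t    t·PV
  1        72.50        68.7856        68.7856
  2        72.50        65.2615       130.5229
  3        72.50        61.9179       185.7537
  4     1,072.50       869.0302     3,476.1207
  Σ                  1,064.9951     3,861.1829
P = 1,064.9951; D_Mac = 3.62554 yrs; D_mod = 3.62554/(1+0.054) = 3.43979 yrs.
ΔP/P ≈ -D_mod · Δy = -3.43979 × (-0.0085) = +0.029238 = +2.9238%.

+2.924%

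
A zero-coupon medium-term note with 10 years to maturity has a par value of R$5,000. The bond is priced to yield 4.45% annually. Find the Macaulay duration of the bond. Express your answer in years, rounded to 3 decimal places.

A zero-coupon bond has a single cash flow at maturity, so its Macaulay duration equals its maturity: 10 years.

10.000 years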